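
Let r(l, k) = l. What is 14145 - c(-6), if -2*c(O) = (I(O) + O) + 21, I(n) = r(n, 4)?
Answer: 28299/2 ≈ 14150.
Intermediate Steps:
I(n) = n
c(O) = -21/2 - O (c(O) = -((O + O) + 21)/2 = -(2*O + 21)/2 = -(21 + 2*O)/2 = -21/2 - O)
14145 - c(-6) = 14145 - (-21/2 - 1*(-6)) = 14145 - (-21/2 + 6) = 14145 - 1*(-9/2) = 14145 + 9/2 = 28299/2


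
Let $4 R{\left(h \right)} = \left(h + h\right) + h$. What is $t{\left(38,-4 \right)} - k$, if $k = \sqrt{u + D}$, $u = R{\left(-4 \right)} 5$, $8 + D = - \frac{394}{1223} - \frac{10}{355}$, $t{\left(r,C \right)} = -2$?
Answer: $-2 - \frac{i \sqrt{176060767307}}{86833} \approx -2.0 - 4.8322 i$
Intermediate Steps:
$R{\left(h \right)} = \frac{3 h}{4}$ ($R{\left(h \right)} = \frac{\left(h + h\right) + h}{4} = \frac{2 h + h}{4} = \frac{3 h}{4}$)
$D = - \frac{725084}{86833}$ ($D = -8 - \left(\frac{2}{71} + \frac{394}{1223}\right) = -8 - \frac{30420}{86833} = - \frac{725084}{86833} \approx -8.3503$)
$u = -15$ ($u = \frac{3}{4} \left(-4\right) 5 = \left(-3\right) 5 = -15$)
$k = \frac{i \sqrt{176060767307}}{86833}$ ($k = \sqrt{-15 - \frac{725084}{86833}} = \sqrt{- \frac{2027579}{86833}} = \frac{i \sqrt{176060767307}}{86833} \approx 4.8322 i$)
$t{\left(38,-4 \right)} - k = -2 - \frac{i \sqrt{176060767307}}{86833}$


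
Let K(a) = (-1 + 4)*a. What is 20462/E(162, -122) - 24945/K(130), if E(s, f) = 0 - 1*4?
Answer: -67333/13 ≈ -5179.5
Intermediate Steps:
E(s, f) = -4 (E(s, f) = 0 - 4 = -4)
K(a) = 3*a
20462/E(162, -122) - 24945/K(130) = 20462/(-4) - 24945/(3*130) = 20462*(-1/4) - 24945/390 = -10231/2 - 24945*1/390 = -10231/2 - 1663/26 = -67333/13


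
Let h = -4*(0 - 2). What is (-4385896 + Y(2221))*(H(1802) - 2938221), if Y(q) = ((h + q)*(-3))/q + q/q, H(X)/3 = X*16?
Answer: 27778879885806450/2221 ≈ 1.2507e+13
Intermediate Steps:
H(X) = 48*X (H(X) = 3*(X*16) = 3*(16*X) = 48*X)
h = 8 (h = -4*(-2) = 8)
Y(q) = 1 + (-24 - 3*q)/q (Y(q) = ((8 + q)*(-3))/q + q/q = (-24 - 3*q)/q + 1 = 1 + (-24 - 3*q)/q)
(-4385896 + Y(2221))*(H(1802) - 2938221) = (-4385896 + (-2 - 24/2221))*(48*1802 - 2938221) = (-4385896 + (-2 - 24*1/2221))*(86496 - 2938221) = (-4385896 + (-2 - 24/2221))*(-2851725) = (-4385896 - 4466/2221)*(-2851725) = -9741079482/2221*(-2851725) = 27778879885806450/2221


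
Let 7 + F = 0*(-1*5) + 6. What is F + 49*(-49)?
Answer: -2402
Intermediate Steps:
F = -1 (F = -7 + (0*(-1*5) + 6) = -7 + (0*(-5) + 6) = -7 + (0 + 6) = -7 + 6 = -1)
F + 49*(-49) = -1 + 49*(-49) = -1 - 2401 = -2402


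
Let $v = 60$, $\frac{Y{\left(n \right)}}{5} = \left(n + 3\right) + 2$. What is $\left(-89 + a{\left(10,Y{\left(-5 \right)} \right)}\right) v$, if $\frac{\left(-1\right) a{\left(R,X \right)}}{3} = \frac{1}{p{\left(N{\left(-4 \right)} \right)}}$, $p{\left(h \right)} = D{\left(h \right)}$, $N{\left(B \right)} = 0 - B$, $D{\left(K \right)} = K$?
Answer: $-5385$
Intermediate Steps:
$N{\left(B \right)} = - B$
$Y{\left(n \right)} = 25 + 5 n$ ($Y{\left(n \right)} = 5 \left(\left(n + 3\right) + 2\right) = 5 \left(\left(3 + n\right) + 2\right) = 5 \left(5 + n\right) = 25 + 5 n$)
$p{\left(h \right)} = h$
$a{\left(R,X \right)} = - \frac{3}{4}$ ($a{\left(R,X \right)} = - \frac{3}{\left(-1\right) \left(-4\right)} = - \frac{3}{4}$)
$\left(-89 + a{\left(10,Y{\left(-5 \right)} \right)}\right) v = \left(-89 - \frac{3}{4}\right) 60 = \left(- \frac{359}{4}\right) 60 = -5385$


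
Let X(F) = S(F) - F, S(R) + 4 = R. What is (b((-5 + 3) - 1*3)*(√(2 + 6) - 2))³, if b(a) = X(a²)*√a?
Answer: I*(-17920*√5 + 12800*√10) ≈ 406.82*I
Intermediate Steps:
S(R) = -4 + R
X(F) = -4 (X(F) = (-4 + F) - F = -4)
b(a) = -4*√a
(b((-5 + 3) - 1*3)*(√(2 + 6) - 2))³ = ((-4*√((-5 + 3) - 1*3))*(√(2 + 6) - 2))³ = ((-4*√(-2 - 3))*(√8 - 2))³ = ((-4*I*√5)*(2*√2 - 2))³ = ((-4*I*√5)*(-2 + 2*√2))³ = (-4*I*√5*(-2 + 2*√2))³ = 320*I*√5*(-2 + 2*√2)³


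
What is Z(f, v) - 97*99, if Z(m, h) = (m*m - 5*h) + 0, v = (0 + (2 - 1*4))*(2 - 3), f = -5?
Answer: -9588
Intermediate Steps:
v = 2 (v = (0 + (2 - 4))*(-1) = (0 - 2)*(-1) = -2*(-1) = 2)
Z(m, h) = m² - 5*h (Z(m, h) = (m² - 5*h) + 0 = m² - 5*h)
Z(f, v) - 97*99 = ((-5)² - 5*2) - 97*99 = (25 - 10) - 9603 = 15 - 9603 = -9588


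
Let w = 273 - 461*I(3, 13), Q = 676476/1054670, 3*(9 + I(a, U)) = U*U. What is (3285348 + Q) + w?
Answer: 5163349461049/1582005 ≈ 3.2638e+6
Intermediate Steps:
I(a, U) = -9 + U**2/3 (I(a, U) = -9 + (U*U)/3 = -9 + U**2/3)
Q = 338238/527335 (Q = 676476*(1/1054670) = 338238/527335 ≈ 0.64141)
w = -64643/3 (w = 273 - 461*(-9 + (1/3)*13**2) = 273 - 461*(-9 + (1/3)*169) = 273 - 461*(-9 + 169/3) = 273 - 461*142/3 = 273 - 65462/3 = -64643/3 ≈ -21548.)
(3285348 + Q) + w = (3285348 + 338238/527335) - 64643/3 = 1732479325818/527335 - 64643/3 = 5163349461049/1582005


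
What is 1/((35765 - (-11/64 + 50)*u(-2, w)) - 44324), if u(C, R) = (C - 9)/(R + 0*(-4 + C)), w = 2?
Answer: -128/1060473 ≈ -0.00012070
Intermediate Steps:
u(C, R) = (-9 + C)/R (u(C, R) = (-9 + C)/(R + 0) = (-9 + C)/R)
1/((35765 - (-11/64 + 50)*u(-2, w)) - 44324) = 1/((35765 - (-11/64 + 50)*(-9 - 2)/2) - 44324) = 1/((35765 - (-11*1/64 + 50)*(½)*(-11)) - 44324) = 1/((35765 - (-11/64 + 50)*(-11)/2) - 44324) = 1/((35765 - 3189*(-11)/(64*2)) - 44324) = 1/((35765 - 1*(-35079/128)) - 44324) = 1/((35765 + 35079/128) - 44324) = 1/(4612999/128 - 44324) = 1/(-1060473/128) = -128/1060473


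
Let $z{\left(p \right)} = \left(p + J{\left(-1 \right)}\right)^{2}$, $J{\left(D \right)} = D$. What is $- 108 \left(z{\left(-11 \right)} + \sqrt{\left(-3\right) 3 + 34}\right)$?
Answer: $-16092$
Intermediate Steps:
$z{\left(p \right)} = \left(-1 + p\right)^{2}$ ($z{\left(p \right)} = \left(p - 1\right)^{2} = \left(-1 + p\right)^{2}$)
$- 108 \left(z{\left(-11 \right)} + \sqrt{\left(-3\right) 3 + 34}\right) = - 108 \left(\left(-1 - 11\right)^{2} + \sqrt{\left(-3\right) 3 + 34}\right) = - 108 \left(\left(-12\right)^{2} + \sqrt{-9 + 34}\right) = - 108 \left(144 + \sqrt{25}\right) = - 108 \left(144 + 5\right) = \left(-108\right) 149 = -16092$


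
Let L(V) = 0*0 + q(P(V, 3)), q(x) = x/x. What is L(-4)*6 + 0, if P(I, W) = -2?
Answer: 6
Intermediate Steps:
q(x) = 1
L(V) = 1 (L(V) = 0*0 + 1 = 0 + 1 = 1)
L(-4)*6 + 0 = 1*6 + 0 = 6 + 0 = 6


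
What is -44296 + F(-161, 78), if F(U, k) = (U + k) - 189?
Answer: -44568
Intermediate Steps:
F(U, k) = -189 + U + k
-44296 + F(-161, 78) = -44296 + (-189 - 161 + 78) = -44296 - 272 = -44568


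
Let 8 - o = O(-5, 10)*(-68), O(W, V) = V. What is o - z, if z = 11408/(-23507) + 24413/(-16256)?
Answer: 263664621735/382129792 ≈ 689.99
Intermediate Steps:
z = -759324839/382129792 (z = 11408*(-1/23507) + 24413*(-1/16256) = -11408/23507 - 24413/16256 = -759324839/382129792 ≈ -1.9871)
o = 688 (o = 8 - 10*(-68) = 8 - 1*(-680) = 8 + 680 = 688)
o - z = 688 - 1*(-759324839/382129792) = 688 + 759324839/382129792 = 263664621735/382129792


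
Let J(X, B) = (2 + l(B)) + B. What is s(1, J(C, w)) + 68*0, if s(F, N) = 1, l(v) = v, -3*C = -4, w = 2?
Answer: 1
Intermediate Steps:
C = 4/3 (C = -1/3*(-4) = 4/3 ≈ 1.3333)
J(X, B) = 2 + 2*B (J(X, B) = (2 + B) + B = 2 + 2*B)
s(1, J(C, w)) + 68*0 = 1 + 68*0 = 1 + 0 = 1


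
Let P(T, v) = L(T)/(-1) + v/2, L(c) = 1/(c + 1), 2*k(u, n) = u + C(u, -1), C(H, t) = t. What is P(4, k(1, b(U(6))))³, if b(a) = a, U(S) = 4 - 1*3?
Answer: -1/125 ≈ -0.0080000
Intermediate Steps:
U(S) = 1 (U(S) = 4 - 3 = 1)
k(u, n) = -½ + u/2 (k(u, n) = (u - 1)/2 = (-1 + u)/2 = -½ + u/2)
L(c) = 1/(1 + c)
P(T, v) = v/2 - 1/(1 + T) (P(T, v) = 1/((1 + T)*(-1)) + v/2 = -1/(1 + T) + v*(½) = -1/(1 + T) + v/2 = v/2 - 1/(1 + T))
P(4, k(1, b(U(6))))³ = ((-2 + (-½ + (½)*1)*(1 + 4))/(2*(1 + 4)))³ = ((½)*(-2 + (-½ + ½)*5)/5)³ = ((½)*(⅕)*(-2 + 0*5))³ = ((½)*(⅕)*(-2 + 0))³ = ((½)*(⅕)*(-2))³ = (-⅕)³ = -1/125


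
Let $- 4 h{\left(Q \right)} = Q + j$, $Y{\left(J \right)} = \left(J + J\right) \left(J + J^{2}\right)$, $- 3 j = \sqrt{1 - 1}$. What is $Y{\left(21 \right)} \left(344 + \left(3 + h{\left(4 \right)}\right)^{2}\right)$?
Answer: $6752592$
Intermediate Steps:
$j = 0$ ($j = - \frac{\sqrt{1 - 1}}{3} = - \frac{\sqrt{0}}{3} = \left(- \frac{1}{3}\right) 0 = 0$)
$Y{\left(J \right)} = 2 J \left(J + J^{2}\right)$
$h{\left(Q \right)} = - \frac{Q}{4}$ ($h{\left(Q \right)} = - \frac{Q + 0}{4} = - \frac{Q}{4}$)
$Y{\left(21 \right)} \left(344 + \left(3 + h{\left(4 \right)}\right)^{2}\right) = 2 \cdot 21^{2} \left(1 + 21\right) \left(344 + \left(3 - 1\right)^{2}\right) = 2 \cdot 441 \cdot 22 \left(344 + \left(3 - 1\right)^{2}\right) = 19404 \left(344 + 2^{2}\right) = 19404 \left(344 + 4\right) = 19404 \cdot 348 = 6752592$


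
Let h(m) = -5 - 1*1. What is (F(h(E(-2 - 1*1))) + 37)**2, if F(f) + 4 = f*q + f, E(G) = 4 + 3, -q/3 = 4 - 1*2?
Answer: 3969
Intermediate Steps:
q = -6 (q = -3*(4 - 1*2) = -3*(4 - 2) = -3*2 = -6)
E(G) = 7
h(m) = -6 (h(m) = -5 - 1 = -6)
F(f) = -4 - 5*f (F(f) = -4 + (f*(-6) + f) = -4 + (-6*f + f) = -4 - 5*f)
(F(h(E(-2 - 1*1))) + 37)**2 = ((-4 - 5*(-6)) + 37)**2 = ((-4 + 30) + 37)**2 = (26 + 37)**2 = 63**2 = 3969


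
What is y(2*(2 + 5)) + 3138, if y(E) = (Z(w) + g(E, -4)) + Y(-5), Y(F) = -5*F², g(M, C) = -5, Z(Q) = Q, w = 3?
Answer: 3011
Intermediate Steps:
y(E) = -127 (y(E) = (3 - 5) - 5*(-5)² = -2 - 5*25 = -2 - 125 = -127)
y(2*(2 + 5)) + 3138 = -127 + 3138 = 3011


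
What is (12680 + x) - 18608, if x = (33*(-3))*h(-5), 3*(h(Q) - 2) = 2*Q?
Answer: -5796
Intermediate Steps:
h(Q) = 2 + 2*Q/3 (h(Q) = 2 + (2*Q)/3 = 2 + 2*Q/3)
x = 132 (x = (33*(-3))*(2 + (⅔)*(-5)) = -99*(2 - 10/3) = -99*(-4/3) = 132)
(12680 + x) - 18608 = (12680 + 132) - 18608 = 12812 - 18608 = -5796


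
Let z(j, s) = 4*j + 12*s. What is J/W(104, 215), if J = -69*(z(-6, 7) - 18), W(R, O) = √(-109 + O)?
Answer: -1449*√106/53 ≈ -281.48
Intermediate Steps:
J = -2898 (J = -69*((4*(-6) + 12*7) - 18) = -69*((-24 + 84) - 18) = -69*(60 - 18) = -69*42 = -2898)
J/W(104, 215) = -2898/√(-109 + 215) = -2898*√106/106 = -1449*√106/53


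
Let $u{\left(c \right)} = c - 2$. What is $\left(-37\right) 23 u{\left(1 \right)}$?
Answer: $851$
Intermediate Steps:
$u{\left(c \right)} = -2 + c$
$\left(-37\right) 23 u{\left(1 \right)} = \left(-37\right) 23 \left(-2 + 1\right) = \left(-851\right) \left(-1\right) = 851$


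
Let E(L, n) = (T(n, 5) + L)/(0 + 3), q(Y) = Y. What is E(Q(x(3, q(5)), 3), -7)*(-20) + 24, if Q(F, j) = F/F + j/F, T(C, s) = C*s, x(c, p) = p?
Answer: 740/3 ≈ 246.67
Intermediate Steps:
Q(F, j) = 1 + j/F
E(L, n) = L/3 + 5*n/3 (E(L, n) = (n*5 + L)/(0 + 3) = (5*n + L)/3 = (L + 5*n)*(⅓) = L/3 + 5*n/3)
E(Q(x(3, q(5)), 3), -7)*(-20) + 24 = (((5 + 3)/5)/3 + (5/3)*(-7))*(-20) + 24 = (((⅕)*8)/3 - 35/3)*(-20) + 24 = ((⅓)*(8/5) - 35/3)*(-20) + 24 = (8/15 - 35/3)*(-20) + 24 = -167/15*(-20) + 24 = 668/3 + 24 = 740/3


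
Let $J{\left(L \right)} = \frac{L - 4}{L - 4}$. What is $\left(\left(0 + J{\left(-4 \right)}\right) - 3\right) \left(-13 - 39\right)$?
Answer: $104$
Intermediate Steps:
$J{\left(L \right)} = 1$ ($J{\left(L \right)} = \frac{-4 + L}{-4 + L} = 1$)
$\left(\left(0 + J{\left(-4 \right)}\right) - 3\right) \left(-13 - 39\right) = \left(\left(0 + 1\right) - 3\right) \left(-13 - 39\right) = \left(1 - 3\right) \left(-52\right) = \left(-2\right) \left(-52\right) = 104$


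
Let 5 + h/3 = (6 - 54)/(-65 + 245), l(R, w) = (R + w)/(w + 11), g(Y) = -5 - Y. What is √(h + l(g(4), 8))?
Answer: I*√143070/95 ≈ 3.9815*I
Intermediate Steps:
l(R, w) = (R + w)/(11 + w)
h = -79/5 (h = -15 + 3*((6 - 54)/(-65 + 245)) = -15 + 3*(-48/180) = -15 + 3*(-48*1/180) = -15 + 3*(-4/15) = -15 - ⅘ = -79/5 ≈ -15.800)
√(h + l(g(4), 8)) = √(-79/5 + ((-5 - 1*4) + 8)/(11 + 8)) = √(-79/5 + ((-5 - 4) + 8)/19) = √(-79/5 + (-9 + 8)/19) = √(-79/5 + (1/19)*(-1)) = √(-79/5 - 1/19) = √(-1506/95) = I*√143070/95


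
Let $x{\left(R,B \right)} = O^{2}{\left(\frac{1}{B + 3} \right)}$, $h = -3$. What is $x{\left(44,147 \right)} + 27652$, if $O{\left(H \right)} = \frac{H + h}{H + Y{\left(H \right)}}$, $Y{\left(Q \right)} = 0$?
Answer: $229253$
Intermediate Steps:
$O{\left(H \right)} = \frac{-3 + H}{H}$ ($O{\left(H \right)} = \frac{H - 3}{H + 0} = \frac{-3 + H}{H}$)
$x{\left(R,B \right)} = \left(-3 + \frac{1}{3 + B}\right)^{2} \left(3 + B\right)^{2}$ ($x{\left(R,B \right)} = \left(\frac{-3 + \frac{1}{B + 3}}{\frac{1}{B + 3}}\right)^{2} = \left(\frac{-3 + \frac{1}{3 + B}}{\frac{1}{3 + B}}\right)^{2} = \left(\left(3 + B\right) \left(-3 + \frac{1}{3 + B}\right)\right)^{2} = \left(\left(-3 + \frac{1}{3 + B}\right) \left(3 + B\right)\right)^{2} = \left(-3 + \frac{1}{3 + B}\right)^{2} \left(3 + B\right)^{2}$)
$x{\left(44,147 \right)} + 27652 = \left(8 + 3 \cdot 147\right)^{2} + 27652 = \left(8 + 441\right)^{2} + 27652 = 449^{2} + 27652 = 201601 + 27652 = 229253$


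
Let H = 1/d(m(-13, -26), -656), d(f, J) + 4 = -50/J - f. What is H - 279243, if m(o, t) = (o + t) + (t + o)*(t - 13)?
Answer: -136098291397/487383 ≈ -2.7924e+5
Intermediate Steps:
m(o, t) = o + t + (-13 + t)*(o + t) (m(o, t) = (o + t) + (o + t)*(-13 + t) = (o + t) + (-13 + t)*(o + t) = o + t + (-13 + t)*(o + t))
d(f, J) = -4 - f - 50/J (d(f, J) = -4 + (-50/J - f) = -4 + (-f - 50/J) = -4 - f - 50/J)
H = -328/487383 (H = 1/(-4 - ((-26)**2 - 12*(-13) - 12*(-26) - 13*(-26)) - 50/(-656)) = 1/(-4 - (676 + 156 + 312 + 338) - 50*(-1/656)) = 1/(-4 - 1*1482 + 25/328) = 1/(-4 - 1482 + 25/328) = 1/(-487383/328) = -328/487383 ≈ -0.00067298)
H - 279243 = -328/487383 - 279243 = -136098291397/487383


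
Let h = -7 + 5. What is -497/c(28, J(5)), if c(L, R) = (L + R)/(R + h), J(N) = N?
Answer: -497/11 ≈ -45.182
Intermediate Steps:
h = -2
c(L, R) = (L + R)/(-2 + R) (c(L, R) = (L + R)/(R - 2) = (L + R)/(-2 + R))
-497/c(28, J(5)) = -497*(-2 + 5)/(28 + 5) = -497/(33/3) = -497/((⅓)*33) = -497/11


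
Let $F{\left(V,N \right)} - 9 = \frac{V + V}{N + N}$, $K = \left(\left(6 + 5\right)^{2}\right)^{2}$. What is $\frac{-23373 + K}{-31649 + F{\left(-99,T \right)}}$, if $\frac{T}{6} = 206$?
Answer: $\frac{3597584}{13035713} \approx 0.27598$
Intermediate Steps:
$T = 1236$ ($T = 6 \cdot 206 = 1236$)
$K = 14641$ ($K = \left(11^{2}\right)^{2} = 121^{2} = 14641$)
$F{\left(V,N \right)} = 9 + \frac{V}{N}$ ($F{\left(V,N \right)} = 9 + \frac{V + V}{N + N} = 9 + \frac{2 V}{2 N} = 9 + 2 V \frac{1}{2 N} = 9 + \frac{V}{N}$)
$\frac{-23373 + K}{-31649 + F{\left(-99,T \right)}} = \frac{-23373 + 14641}{-31649 + \left(9 - \frac{99}{1236}\right)} = - \frac{8732}{-31649 + \left(9 - \frac{33}{412}\right)} = - \frac{8732}{-31649 + \frac{3675}{412}} = - \frac{8732}{- \frac{13035713}{412}} = \left(-8732\right) \left(- \frac{412}{13035713}\right) = \frac{3597584}{13035713}$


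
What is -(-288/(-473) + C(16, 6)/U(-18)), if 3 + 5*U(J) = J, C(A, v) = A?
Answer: 31792/9933 ≈ 3.2006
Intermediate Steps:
U(J) = -⅗ + J/5
-(-288/(-473) + C(16, 6)/U(-18)) = -(-288/(-473) + 16/(-⅗ + (⅕)*(-18))) = -(-288*(-1/473) + 16/(-⅗ - 18/5)) = -(288/473 + 16/(-21/5)) = -(288/473 + 16*(-5/21)) = -(288/473 - 80/21) = -1*(-31792/9933) = 31792/9933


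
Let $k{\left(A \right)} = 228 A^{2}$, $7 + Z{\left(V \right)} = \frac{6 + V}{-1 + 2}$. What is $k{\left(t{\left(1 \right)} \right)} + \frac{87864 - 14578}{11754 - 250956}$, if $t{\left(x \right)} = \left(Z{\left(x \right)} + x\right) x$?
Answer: $\frac{27232385}{119601} \approx 227.69$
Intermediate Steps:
$Z{\left(V \right)} = -1 + V$ ($Z{\left(V \right)} = -7 + \frac{6 + V}{-1 + 2} = -7 + \frac{6 + V}{1} = -7 + \left(6 + V\right) 1 = -7 + \left(6 + V\right) = -1 + V$)
$t{\left(x \right)} = x \left(-1 + 2 x\right)$ ($t{\left(x \right)} = \left(\left(-1 + x\right) + x\right) x = \left(-1 + 2 x\right) x = x \left(-1 + 2 x\right)$)
$k{\left(t{\left(1 \right)} \right)} + \frac{87864 - 14578}{11754 - 250956} = 228 \left(1 \left(-1 + 2 \cdot 1\right)\right)^{2} + \frac{87864 - 14578}{11754 - 250956} = 228 \left(1 \left(-1 + 2\right)\right)^{2} + \frac{73286}{-239202} = 228 \left(1 \cdot 1\right)^{2} + 73286 \left(- \frac{1}{239202}\right) = 228 \cdot 1^{2} - \frac{36643}{119601} = 228 \cdot 1 - \frac{36643}{119601} = 228 - \frac{36643}{119601} = \frac{27232385}{119601}$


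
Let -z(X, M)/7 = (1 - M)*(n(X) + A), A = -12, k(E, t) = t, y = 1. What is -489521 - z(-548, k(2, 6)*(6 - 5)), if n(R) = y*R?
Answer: -469921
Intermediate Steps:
n(R) = R (n(R) = 1*R = R)
z(X, M) = -7*(1 - M)*(-12 + X) (z(X, M) = -7*(1 - M)*(X - 12) = -7*(1 - M)*(-12 + X))
-489521 - z(-548, k(2, 6)*(6 - 5)) = -489521 - (84 - 504*(6 - 5) - 7*(-548) + 7*(6*(6 - 5))*(-548)) = -489521 - (84 - 504 + 3836 + 7*(6*1)*(-548)) = -489521 - (84 - 84*6 + 3836 + 7*6*(-548)) = -489521 - (84 - 504 + 3836 - 23016) = -489521 - 1*(-19600) = -489521 + 19600 = -469921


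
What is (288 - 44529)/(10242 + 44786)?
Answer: -44241/55028 ≈ -0.80397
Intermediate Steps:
(288 - 44529)/(10242 + 44786) = -44241/55028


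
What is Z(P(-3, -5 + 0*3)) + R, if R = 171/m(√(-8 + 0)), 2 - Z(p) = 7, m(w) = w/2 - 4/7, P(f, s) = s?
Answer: -47 - 147*I*√2/2 ≈ -47.0 - 103.94*I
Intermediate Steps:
m(w) = -4/7 + w/2 (m(w) = w*(½) - 4*⅐ = w/2 - 4/7 = -4/7 + w/2)
Z(p) = -5 (Z(p) = 2 - 1*7 = 2 - 7 = -5)
R = 171/(-4/7 + I*√2) (R = 171/(-4/7 + √(-8 + 0)/2) = 171/(-4/7 + √(-8)/2) = 171/(-4/7 + (2*I*√2)/2) = 171/(-4/7 + I*√2) ≈ -42.0 - 103.94*I)
Z(P(-3, -5 + 0*3)) + R = -5 + (-42 - 147*I*√2/2) = -47 - 147*I*√2/2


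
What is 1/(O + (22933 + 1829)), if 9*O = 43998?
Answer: 3/88952 ≈ 3.3726e-5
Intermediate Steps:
O = 14666/3 (O = (⅑)*43998 = 14666/3 ≈ 4888.7)
1/(O + (22933 + 1829)) = 1/(14666/3 + (22933 + 1829)) = 1/(14666/3 + 24762) = 1/(88952/3) = 3/88952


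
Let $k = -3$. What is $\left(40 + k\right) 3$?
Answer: $111$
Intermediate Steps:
$\left(40 + k\right) 3 = \left(40 - 3\right) 3 = 37 \cdot 3 = 111$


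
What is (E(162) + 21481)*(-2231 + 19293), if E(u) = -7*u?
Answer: 347160514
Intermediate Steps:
(E(162) + 21481)*(-2231 + 19293) = (-7*162 + 21481)*(-2231 + 19293) = (-1134 + 21481)*17062 = 20347*17062 = 347160514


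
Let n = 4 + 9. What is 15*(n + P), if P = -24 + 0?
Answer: -165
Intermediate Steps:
P = -24
n = 13
15*(n + P) = 15*(13 - 24) = 15*(-11) = -165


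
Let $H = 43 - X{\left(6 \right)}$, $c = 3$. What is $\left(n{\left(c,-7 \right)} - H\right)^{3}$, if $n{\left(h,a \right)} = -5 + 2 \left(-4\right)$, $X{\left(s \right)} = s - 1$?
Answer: $-132651$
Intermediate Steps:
$X{\left(s \right)} = -1 + s$ ($X{\left(s \right)} = s - 1 = -1 + s$)
$n{\left(h,a \right)} = -13$ ($n{\left(h,a \right)} = -5 - 8 = -13$)
$H = 38$ ($H = 43 - \left(-1 + 6\right) = 43 - 5 = 38$)
$\left(n{\left(c,-7 \right)} - H\right)^{3} = \left(-13 - 38\right)^{3} = \left(-51\right)^{3} = -132651$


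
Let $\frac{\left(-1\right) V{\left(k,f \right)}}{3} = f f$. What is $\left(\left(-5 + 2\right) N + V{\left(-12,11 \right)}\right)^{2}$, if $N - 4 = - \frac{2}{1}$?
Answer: $136161$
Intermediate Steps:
$V{\left(k,f \right)} = - 3 f^{2}$ ($V{\left(k,f \right)} = - 3 f f = - 3 f^{2}$)
$N = 2$ ($N = 4 - \frac{2}{1} = 4 - 2 = 2$)
$\left(\left(-5 + 2\right) N + V{\left(-12,11 \right)}\right)^{2} = \left(\left(-5 + 2\right) 2 - 3 \cdot 11^{2}\right)^{2} = \left(\left(-3\right) 2 - 363\right)^{2} = \left(-6 - 363\right)^{2} = \left(-369\right)^{2} = 136161$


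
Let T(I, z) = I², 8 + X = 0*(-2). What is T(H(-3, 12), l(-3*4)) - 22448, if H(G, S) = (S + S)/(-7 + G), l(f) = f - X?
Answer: -561056/25 ≈ -22442.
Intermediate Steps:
X = -8 (X = -8 + 0*(-2) = -8 + 0 = -8)
l(f) = 8 + f (l(f) = f - 1*(-8) = f + 8 = 8 + f)
H(G, S) = 2*S/(-7 + G) (H(G, S) = (2*S)/(-7 + G) = 2*S/(-7 + G))
T(H(-3, 12), l(-3*4)) - 22448 = (2*12/(-7 - 3))² - 22448 = (2*12/(-10))² - 22448 = (2*12*(-⅒))² - 22448 = (-12/5)² - 22448 = 144/25 - 22448 = -561056/25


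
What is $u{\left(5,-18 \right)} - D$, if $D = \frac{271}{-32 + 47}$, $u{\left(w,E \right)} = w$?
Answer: $- \frac{196}{15} \approx -13.067$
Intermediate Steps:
$D = \frac{271}{15} \approx 18.067$
$u{\left(5,-18 \right)} - D = 5 - \frac{271}{15} = - \frac{196}{15}$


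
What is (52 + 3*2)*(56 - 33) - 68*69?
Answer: -3358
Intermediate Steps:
(52 + 3*2)*(56 - 33) - 68*69 = (52 + 6)*23 - 4692 = 58*23 - 4692 = 1334 - 4692 = -3358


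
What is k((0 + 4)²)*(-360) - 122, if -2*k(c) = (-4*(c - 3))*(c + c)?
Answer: -299642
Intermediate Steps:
k(c) = -c*(12 - 4*c) (k(c) = -(-4*(c - 3))*(c + c)/2 = -(-4*(-3 + c))*2*c/2 = -(12 - 4*c)*2*c/2 = -c*(12 - 4*c))
k((0 + 4)²)*(-360) - 122 = (4*(0 + 4)²*(-3 + (0 + 4)²))*(-360) - 122 = (4*4²*(-3 + 4²))*(-360) - 122 = (4*16*(-3 + 16))*(-360) - 122 = (4*16*13)*(-360) - 122 = 832*(-360) - 122 = -299520 - 122 = -299642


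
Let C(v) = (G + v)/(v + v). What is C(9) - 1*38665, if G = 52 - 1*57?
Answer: -347983/9 ≈ -38665.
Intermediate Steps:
G = -5 (G = 52 - 57 = -5)
C(v) = (-5 + v)/(2*v) (C(v) = (-5 + v)/(v + v) = (-5 + v)/((2*v)) = (-5 + v)*(1/(2*v)) = (-5 + v)/(2*v))
C(9) - 1*38665 = (½)*(-5 + 9)/9 - 1*38665 = (½)*(⅑)*4 - 38665 = 2/9 - 38665 = -347983/9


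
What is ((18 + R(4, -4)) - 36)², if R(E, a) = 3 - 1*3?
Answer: 324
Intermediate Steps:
R(E, a) = 0 (R(E, a) = 3 - 3 = 0)
((18 + R(4, -4)) - 36)² = ((18 + 0) - 36)² = (18 - 36)² = (-18)² = 324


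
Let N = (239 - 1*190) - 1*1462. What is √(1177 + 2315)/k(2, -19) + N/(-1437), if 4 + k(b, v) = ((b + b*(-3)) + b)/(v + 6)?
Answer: 471/479 - 39*√97/25 ≈ -14.381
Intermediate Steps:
N = -1413 (N = (239 - 190) - 1462 = 49 - 1462 = -1413)
k(b, v) = -4 - b/(6 + v) (k(b, v) = -4 + ((b + b*(-3)) + b)/(v + 6) = -4 + ((b - 3*b) + b)/(6 + v) = -4 + (-2*b + b)/(6 + v) = -4 + (-b)/(6 + v) = -4 - b/(6 + v))
√(1177 + 2315)/k(2, -19) + N/(-1437) = √(1177 + 2315)/(((-24 - 1*2 - 4*(-19))/(6 - 19))) - 1413/(-1437) = √3492/(((-24 - 2 + 76)/(-13))) - 1413*(-1/1437) = (6*√97)/((-1/13*50)) + 471/479 = (6*√97)/(-50/13) + 471/479 = (6*√97)*(-13/50) + 471/479 = -39*√97/25 + 471/479 = 471/479 - 39*√97/25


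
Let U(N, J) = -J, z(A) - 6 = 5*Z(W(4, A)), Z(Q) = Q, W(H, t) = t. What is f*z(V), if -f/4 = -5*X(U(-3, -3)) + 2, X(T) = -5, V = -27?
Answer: 13932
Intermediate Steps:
z(A) = 6 + 5*A
f = -108 (f = -4*(-5*(-5) + 2) = -4*(25 + 2) = -4*27 = -108)
f*z(V) = -108*(6 + 5*(-27)) = -108*(6 - 135) = -108*(-129) = 13932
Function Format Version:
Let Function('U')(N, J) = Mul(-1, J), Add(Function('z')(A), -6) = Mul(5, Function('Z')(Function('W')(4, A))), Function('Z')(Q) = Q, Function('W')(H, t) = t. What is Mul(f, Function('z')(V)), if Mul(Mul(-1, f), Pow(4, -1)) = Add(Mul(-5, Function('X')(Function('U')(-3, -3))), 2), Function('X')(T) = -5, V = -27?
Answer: 13932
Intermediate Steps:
Function('z')(A) = Add(6, Mul(5, A))
f = -108 (f = Mul(-4, Add(Mul(-5, -5), 2)) = Mul(-4, Add(25, 2)) = Mul(-4, 27) = -108)
Mul(f, Function('z')(V)) = Mul(-108, Add(6, Mul(5, -27))) = Mul(-108, Add(6, -135)) = Mul(-108, -129) = 13932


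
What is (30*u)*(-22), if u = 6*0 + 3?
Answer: -1980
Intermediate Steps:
u = 3 (u = 0 + 3 = 3)
(30*u)*(-22) = (30*3)*(-22) = 90*(-22) = -1980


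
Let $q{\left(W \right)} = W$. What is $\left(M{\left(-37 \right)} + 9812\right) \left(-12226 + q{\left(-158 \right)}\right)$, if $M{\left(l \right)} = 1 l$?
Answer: $-121053600$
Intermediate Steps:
$M{\left(l \right)} = l$
$\left(M{\left(-37 \right)} + 9812\right) \left(-12226 + q{\left(-158 \right)}\right) = \left(-37 + 9812\right) \left(-12226 - 158\right) = 9775 \left(-12384\right) = -121053600$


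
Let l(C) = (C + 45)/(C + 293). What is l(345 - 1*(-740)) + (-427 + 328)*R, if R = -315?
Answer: 21487030/689 ≈ 31186.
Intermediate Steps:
l(C) = (45 + C)/(293 + C)
l(345 - 1*(-740)) + (-427 + 328)*R = (45 + (345 - 1*(-740)))/(293 + (345 - 1*(-740))) + (-427 + 328)*(-315) = (45 + (345 + 740))/(293 + (345 + 740)) - 99*(-315) = (45 + 1085)/(293 + 1085) + 31185 = 1130/1378 + 31185 = (1/1378)*1130 + 31185 = 565/689 + 31185 = 21487030/689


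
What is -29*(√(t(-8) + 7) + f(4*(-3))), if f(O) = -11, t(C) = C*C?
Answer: 319 - 29*√71 ≈ 74.642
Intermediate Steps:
t(C) = C²
-29*(√(t(-8) + 7) + f(4*(-3))) = -29*(√((-8)² + 7) - 11) = -29*(√(64 + 7) - 11) = -29*(√71 - 11) = -29*(-11 + √71) = 319 - 29*√71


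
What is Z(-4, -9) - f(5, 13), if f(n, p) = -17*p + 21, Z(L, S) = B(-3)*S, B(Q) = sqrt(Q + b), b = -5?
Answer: 200 - 18*I*sqrt(2) ≈ 200.0 - 25.456*I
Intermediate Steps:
B(Q) = sqrt(-5 + Q) (B(Q) = sqrt(Q - 5) = sqrt(-5 + Q))
Z(L, S) = 2*I*S*sqrt(2) (Z(L, S) = sqrt(-5 - 3)*S = sqrt(-8)*S = (2*I*sqrt(2))*S = 2*I*S*sqrt(2))
f(n, p) = 21 - 17*p
Z(-4, -9) - f(5, 13) = 2*I*(-9)*sqrt(2) - (21 - 17*13) = -18*I*sqrt(2) - (21 - 221) = -18*I*sqrt(2) - 1*(-200) = -18*I*sqrt(2) + 200 = 200 - 18*I*sqrt(2)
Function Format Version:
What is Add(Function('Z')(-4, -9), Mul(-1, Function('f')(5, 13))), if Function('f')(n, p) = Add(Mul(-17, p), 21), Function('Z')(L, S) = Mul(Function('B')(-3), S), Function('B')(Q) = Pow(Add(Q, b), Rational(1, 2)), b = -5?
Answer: Add(200, Mul(-18, I, Pow(2, Rational(1, 2)))) ≈ Add(200.00, Mul(-25.456, I))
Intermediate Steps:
Function('B')(Q) = Pow(Add(-5, Q), Rational(1, 2)) (Function('B')(Q) = Pow(Add(Q, -5), Rational(1, 2)) = Pow(Add(-5, Q), Rational(1, 2)))
Function('Z')(L, S) = Mul(2, I, S, Pow(2, Rational(1, 2))) (Function('Z')(L, S) = Mul(Pow(Add(-5, -3), Rational(1, 2)), S) = Mul(Pow(-8, Rational(1, 2)), S) = Mul(Mul(2, I, Pow(2, Rational(1, 2))), S) = Mul(2, I, S, Pow(2, Rational(1, 2))))
Function('f')(n, p) = Add(21, Mul(-17, p))
Add(Function('Z')(-4, -9), Mul(-1, Function('f')(5, 13))) = Add(Mul(2, I, -9, Pow(2, Rational(1, 2))), Mul(-1, Add(21, Mul(-17, 13)))) = Add(Mul(-18, I, Pow(2, Rational(1, 2))), Mul(-1, Add(21, -221))) = Add(Mul(-18, I, Pow(2, Rational(1, 2))), Mul(-1, -200)) = Add(Mul(-18, I, Pow(2, Rational(1, 2))), 200) = Add(200, Mul(-18, I, Pow(2, Rational(1, 2))))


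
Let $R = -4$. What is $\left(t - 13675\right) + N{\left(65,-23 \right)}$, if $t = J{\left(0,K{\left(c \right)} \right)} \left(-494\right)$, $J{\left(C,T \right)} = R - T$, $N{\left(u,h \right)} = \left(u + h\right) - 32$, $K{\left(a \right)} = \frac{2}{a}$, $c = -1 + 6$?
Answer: $- \frac{57457}{5} \approx -11491.0$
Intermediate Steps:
$c = 5$
$N{\left(u,h \right)} = -32 + h + u$ ($N{\left(u,h \right)} = \left(h + u\right) - 32 = -32 + h + u$)
$J{\left(C,T \right)} = -4 - T$
$t = \frac{10868}{5}$ ($t = \left(-4 - \frac{2}{5}\right) \left(-494\right) = \left(- \frac{22}{5}\right) \left(-494\right) = \frac{10868}{5} \approx 2173.6$)
$\left(t - 13675\right) + N{\left(65,-23 \right)} = \left(\frac{10868}{5} - 13675\right) - -10 = - \frac{57507}{5} + 10 = - \frac{57457}{5}$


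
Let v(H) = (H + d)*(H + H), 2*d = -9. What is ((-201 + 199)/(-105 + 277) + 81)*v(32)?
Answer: 6129200/43 ≈ 1.4254e+5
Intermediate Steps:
d = -9/2 (d = (1/2)*(-9) = -9/2 ≈ -4.5000)
v(H) = 2*H*(-9/2 + H) (v(H) = (H - 9/2)*(H + H) = (-9/2 + H)*(2*H) = 2*H*(-9/2 + H))
((-201 + 199)/(-105 + 277) + 81)*v(32) = ((-201 + 199)/(-105 + 277) + 81)*(32*(-9 + 2*32)) = (-2/172 + 81)*(32*(-9 + 64)) = (-2*1/172 + 81)*(32*55) = (-1/86 + 81)*1760 = (6965/86)*1760 = 6129200/43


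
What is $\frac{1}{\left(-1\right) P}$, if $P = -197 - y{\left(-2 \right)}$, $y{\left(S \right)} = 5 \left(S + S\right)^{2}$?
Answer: $\frac{1}{277} \approx 0.0036101$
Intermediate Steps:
$y{\left(S \right)} = 20 S^{2}$ ($y{\left(S \right)} = 5 \left(2 S\right)^{2} = 5 \cdot 4 S^{2} = 20 S^{2}$)
$P = -277$ ($P = -197 - 20 \left(-2\right)^{2} = -197 - 20 \cdot 4 = -197 - 80 = -277$)
$\frac{1}{\left(-1\right) P} = \frac{1}{\left(-1\right) \left(-277\right)} = \frac{1}{277}$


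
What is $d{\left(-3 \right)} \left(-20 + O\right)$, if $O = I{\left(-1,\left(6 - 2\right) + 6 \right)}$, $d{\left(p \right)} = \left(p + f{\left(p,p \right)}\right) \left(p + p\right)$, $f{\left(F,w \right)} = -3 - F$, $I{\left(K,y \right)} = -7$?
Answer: $-486$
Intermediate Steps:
$d{\left(p \right)} = - 6 p$ ($d{\left(p \right)} = \left(p - \left(3 + p\right)\right) \left(p + p\right) = - 3 \cdot 2 p = - 6 p$)
$O = -7$
$d{\left(-3 \right)} \left(-20 + O\right) = \left(-6\right) \left(-3\right) \left(-20 - 7\right) = 18 \left(-27\right) = -486$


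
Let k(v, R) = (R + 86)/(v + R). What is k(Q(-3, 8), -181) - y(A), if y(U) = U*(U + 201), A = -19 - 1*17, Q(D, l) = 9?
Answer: 1021775/172 ≈ 5940.6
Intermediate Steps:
A = -36 (A = -19 - 17 = -36)
y(U) = U*(201 + U)
k(v, R) = (86 + R)/(R + v)
k(Q(-3, 8), -181) - y(A) = (86 - 181)/(-181 + 9) - (-36)*(201 - 36) = -95/(-172) - (-36)*165 = -1/172*(-95) - 1*(-5940) = 95/172 + 5940 = 1021775/172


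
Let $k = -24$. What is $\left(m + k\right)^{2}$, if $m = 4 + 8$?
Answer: $144$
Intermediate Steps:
$m = 12$
$\left(m + k\right)^{2} = \left(12 - 24\right)^{2} = \left(-12\right)^{2} = 144$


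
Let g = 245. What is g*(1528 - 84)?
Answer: 353780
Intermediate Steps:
g*(1528 - 84) = 245*(1528 - 84) = 245*1444 = 353780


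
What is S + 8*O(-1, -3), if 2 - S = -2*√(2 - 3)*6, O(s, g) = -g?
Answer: 26 + 12*I ≈ 26.0 + 12.0*I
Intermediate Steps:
S = 2 + 12*I (S = 2 - (-2)*√(2 - 3)*6 = 2 - (-2)*√(-1)*6 = 2 - (-2)*I*6 = 2 - (-2)*6*I = 2 - (-12)*I = 2 + 12*I ≈ 2.0 + 12.0*I)
S + 8*O(-1, -3) = (2 + 12*I) + 8*(-1*(-3)) = (2 + 12*I) + 8*3 = (2 + 12*I) + 24 = 26 + 12*I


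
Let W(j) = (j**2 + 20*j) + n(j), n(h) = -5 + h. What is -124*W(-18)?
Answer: 7316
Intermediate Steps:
W(j) = -5 + j**2 + 21*j (W(j) = (j**2 + 20*j) + (-5 + j) = -5 + j**2 + 21*j)
-124*W(-18) = -124*(-5 + (-18)**2 + 21*(-18)) = -124*(-5 + 324 - 378) = -124*(-59) = 7316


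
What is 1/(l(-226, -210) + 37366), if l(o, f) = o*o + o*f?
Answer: 1/135902 ≈ 7.3582e-6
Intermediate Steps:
l(o, f) = o² + f*o
1/(l(-226, -210) + 37366) = 1/(-226*(-210 - 226) + 37366) = 1/(-226*(-436) + 37366) = 1/(98536 + 37366) = 1/135902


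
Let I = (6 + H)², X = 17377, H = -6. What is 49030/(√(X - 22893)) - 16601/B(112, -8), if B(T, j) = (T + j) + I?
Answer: -1277/8 - 24515*I*√1379/1379 ≈ -159.63 - 660.16*I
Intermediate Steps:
I = 0 (I = (6 - 6)² = 0² = 0)
B(T, j) = T + j (B(T, j) = (T + j) + 0 = T + j)
49030/(√(X - 22893)) - 16601/B(112, -8) = 49030/(√(17377 - 22893)) - 16601/(112 - 8) = 49030/(√(-5516)) - 16601/104 = 49030/((2*I*√1379)) - 16601*1/104 = 49030*(-I*√1379/2758) - 1277/8 = -24515*I*√1379/1379 - 1277/8 = -1277/8 - 24515*I*√1379/1379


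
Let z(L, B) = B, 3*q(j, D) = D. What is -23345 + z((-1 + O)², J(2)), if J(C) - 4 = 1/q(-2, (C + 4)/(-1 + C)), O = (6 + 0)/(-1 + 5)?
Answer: -46681/2 ≈ -23341.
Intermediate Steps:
q(j, D) = D/3
O = 3/2 (O = 6/4 = 6*(¼) = 3/2 ≈ 1.5000)
J(C) = 4 + 3*(-1 + C)/(4 + C) (J(C) = 4 + 1/(((C + 4)/(-1 + C))/3) = 4 + 1/(((4 + C)/(-1 + C))/3) = 4 + 1/((4 + C)/(3*(-1 + C))) = 4 + 3*(-1 + C)/(4 + C))
-23345 + z((-1 + O)², J(2)) = -23345 + (13 + 7*2)/(4 + 2) = -23345 + (13 + 14)/6 = -23345 + (⅙)*27 = -23345 + 9/2 = -46681/2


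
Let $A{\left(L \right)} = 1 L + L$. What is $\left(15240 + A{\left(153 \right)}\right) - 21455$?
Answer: $-5909$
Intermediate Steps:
$A{\left(L \right)} = 2 L$ ($A{\left(L \right)} = L + L = 2 L$)
$\left(15240 + A{\left(153 \right)}\right) - 21455 = \left(15240 + 2 \cdot 153\right) - 21455 = \left(15240 + 306\right) - 21455 = 15546 - 21455 = -5909$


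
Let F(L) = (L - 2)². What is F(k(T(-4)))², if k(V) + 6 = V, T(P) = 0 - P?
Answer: 256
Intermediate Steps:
T(P) = -P
k(V) = -6 + V
F(L) = (-2 + L)²
F(k(T(-4)))² = ((-2 + (-6 - 1*(-4)))²)² = ((-2 + (-6 + 4))²)² = ((-2 - 2)²)² = ((-4)²)² = 16² = 256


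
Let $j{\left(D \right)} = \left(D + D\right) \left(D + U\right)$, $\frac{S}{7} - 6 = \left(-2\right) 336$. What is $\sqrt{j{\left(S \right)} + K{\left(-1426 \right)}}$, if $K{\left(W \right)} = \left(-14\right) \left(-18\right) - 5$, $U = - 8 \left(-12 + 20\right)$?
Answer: $\sqrt{44065471} \approx 6638.2$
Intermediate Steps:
$U = -64$ ($U = \left(-8\right) 8 = -64$)
$S = -4662$ ($S = 42 + 7 \left(\left(-2\right) 336\right) = 42 + 7 \left(-672\right) = 42 - 4704 = -4662$)
$K{\left(W \right)} = 247$ ($K{\left(W \right)} = 252 - 5 = 247$)
$j{\left(D \right)} = 2 D \left(-64 + D\right)$ ($j{\left(D \right)} = \left(D + D\right) \left(D - 64\right) = 2 D \left(-64 + D\right)$)
$\sqrt{j{\left(S \right)} + K{\left(-1426 \right)}} = \sqrt{2 \left(-4662\right) \left(-64 - 4662\right) + 247} = \sqrt{2 \left(-4662\right) \left(-4726\right) + 247} = \sqrt{44065224 + 247} = \sqrt{44065471}$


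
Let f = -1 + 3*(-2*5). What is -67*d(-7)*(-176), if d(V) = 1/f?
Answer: -11792/31 ≈ -380.39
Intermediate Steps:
f = -31 (f = -1 + 3*(-10) = -1 - 30 = -31)
d(V) = -1/31 (d(V) = 1/(-31) = -1/31)
-67*d(-7)*(-176) = -67*(-1/31)*(-176) = (67/31)*(-176) = -11792/31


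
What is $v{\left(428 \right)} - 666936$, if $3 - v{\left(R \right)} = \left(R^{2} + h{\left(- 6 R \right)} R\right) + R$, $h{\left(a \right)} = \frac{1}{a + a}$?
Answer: $- \frac{10206539}{12} \approx -8.5055 \cdot 10^{5}$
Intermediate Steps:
$h{\left(a \right)} = \frac{1}{2 a}$
$v{\left(R \right)} = \frac{37}{12} - R - R^{2}$ ($v{\left(R \right)} = 3 - \left(\left(R^{2} + \frac{1}{2 \left(- 6 R\right)} R\right) + R\right) = 3 - \left(\left(R^{2} + \frac{\left(- \frac{1}{6}\right) \frac{1}{R}}{2} R\right) + R\right) = 3 - \left(\left(R^{2} + - \frac{1}{12 R} R\right) + R\right) = 3 - \left(\left(R^{2} - \frac{1}{12}\right) + R\right) = 3 - \left(\left(- \frac{1}{12} + R^{2}\right) + R\right) = 3 - \left(- \frac{1}{12} + R + R^{2}\right) = \frac{37}{12} - R - R^{2}$)
$v{\left(428 \right)} - 666936 = \left(\frac{37}{12} - 428 - 428^{2}\right) - 666936 = \left(\frac{37}{12} - 428 - 183184\right) - 666936 = - \frac{2203307}{12} - 666936 = - \frac{10206539}{12}$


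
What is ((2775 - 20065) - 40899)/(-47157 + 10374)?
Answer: 58189/36783 ≈ 1.5820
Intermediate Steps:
((2775 - 20065) - 40899)/(-47157 + 10374) = (-17290 - 40899)/(-36783) = -58189*(-1/36783) = 58189/36783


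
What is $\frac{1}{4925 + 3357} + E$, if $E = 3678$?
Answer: $\frac{30461197}{8282} \approx 3678.0$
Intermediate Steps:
$\frac{1}{4925 + 3357} + E = \frac{1}{4925 + 3357} + 3678 = \frac{1}{8282} + 3678 = \frac{30461197}{8282}$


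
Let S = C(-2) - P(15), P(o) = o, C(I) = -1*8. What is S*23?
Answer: -529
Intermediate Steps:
C(I) = -8
S = -23 (S = -8 - 1*15 = -8 - 15 = -23)
S*23 = -23*23 = -529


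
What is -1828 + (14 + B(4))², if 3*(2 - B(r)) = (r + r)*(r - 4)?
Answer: -1572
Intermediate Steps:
B(r) = 2 - 2*r*(-4 + r)/3 (B(r) = 2 - (r + r)*(r - 4)/3 = 2 - 2*r*(-4 + r)/3)
-1828 + (14 + B(4))² = -1828 + (14 + (2 - ⅔*4² + (8/3)*4))² = -1828 + (14 + (2 - ⅔*16 + 32/3))² = -1828 + (14 + (2 - 32/3 + 32/3))² = -1828 + (14 + 2)² = -1828 + 16² = -1828 + 256 = -1572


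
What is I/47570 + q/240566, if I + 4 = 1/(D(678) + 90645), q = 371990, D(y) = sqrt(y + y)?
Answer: 24231326202119561859/15671255201371075130 - sqrt(339)/195429801402165 ≈ 1.5462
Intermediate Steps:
D(y) = sqrt(2)*sqrt(y) (D(y) = sqrt(2*y) = sqrt(2)*sqrt(y))
I = -4 + 1/(90645 + 2*sqrt(339)) (I = -4 + 1/(sqrt(2)*sqrt(678) + 90645) = -4 + 1/(2*sqrt(339) + 90645) = -4 + 1/(90645 + 2*sqrt(339)) ≈ -4.0000)
I/47570 + q/240566 = (-10955322677/2738838223 - 2*sqrt(339)/8216514669)/47570 + 371990/240566 = (-10955322677/2738838223 - 2*sqrt(339)/8216514669)*(1/47570) + 371990*(1/240566) = (-10955322677/130286534268110 - sqrt(339)/195429801402165) + 185995/120283 = 24231326202119561859/15671255201371075130 - sqrt(339)/195429801402165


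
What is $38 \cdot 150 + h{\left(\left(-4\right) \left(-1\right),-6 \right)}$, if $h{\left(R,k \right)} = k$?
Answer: $5694$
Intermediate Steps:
$38 \cdot 150 + h{\left(\left(-4\right) \left(-1\right),-6 \right)} = 38 \cdot 150 - 6 = 5700 - 6 = 5694$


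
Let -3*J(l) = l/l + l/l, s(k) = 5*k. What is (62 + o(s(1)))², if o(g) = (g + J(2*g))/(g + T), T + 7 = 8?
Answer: 1274641/324 ≈ 3934.1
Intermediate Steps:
J(l) = -⅔ (J(l) = -(l/l + l/l)/3 = -(1 + 1)/3 = -⅓*2 = -⅔)
T = 1 (T = -7 + 8 = 1)
o(g) = (-⅔ + g)/(1 + g) (o(g) = (g - ⅔)/(g + 1) = (-⅔ + g)/(1 + g))
(62 + o(s(1)))² = (62 + (-⅔ + 5*1)/(1 + 5*1))² = (62 + (-⅔ + 5)/(1 + 5))² = (62 + (13/3)/6)² = (62 + (⅙)*(13/3))² = (62 + 13/18)² = (1129/18)² = 1274641/324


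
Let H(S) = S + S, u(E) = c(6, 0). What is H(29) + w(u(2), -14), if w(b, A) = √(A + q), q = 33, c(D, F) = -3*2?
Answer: 58 + √19 ≈ 62.359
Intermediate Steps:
c(D, F) = -6
u(E) = -6
w(b, A) = √(33 + A) (w(b, A) = √(A + 33) = √(33 + A))
H(S) = 2*S
H(29) + w(u(2), -14) = 2*29 + √(33 - 14) = 58 + √19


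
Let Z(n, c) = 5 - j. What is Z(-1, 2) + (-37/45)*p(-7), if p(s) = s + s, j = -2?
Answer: 833/45 ≈ 18.511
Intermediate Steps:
p(s) = 2*s
Z(n, c) = 7 (Z(n, c) = 5 - 1*(-2) = 5 + 2 = 7)
Z(-1, 2) + (-37/45)*p(-7) = 7 + (-37/45)*(2*(-7)) = 7 - 37*1/45*(-14) = 7 - 37/45*(-14) = 7 + 518/45 = 833/45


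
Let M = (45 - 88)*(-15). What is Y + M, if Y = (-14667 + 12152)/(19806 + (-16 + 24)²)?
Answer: 2562727/3974 ≈ 644.87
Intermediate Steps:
Y = -503/3974 (Y = -2515/(19806 + 8²) = -2515/(19806 + 64) = -2515/19870 = -2515*1/19870 = -503/3974 ≈ -0.12657)
M = 645 (M = -43*(-15) = 645)
Y + M = -503/3974 + 645 = 2562727/3974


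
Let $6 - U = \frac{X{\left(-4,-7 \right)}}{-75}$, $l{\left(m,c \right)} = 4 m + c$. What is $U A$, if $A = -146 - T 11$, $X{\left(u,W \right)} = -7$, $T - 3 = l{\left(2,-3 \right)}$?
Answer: $- \frac{34554}{25} \approx -1382.2$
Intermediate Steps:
$l{\left(m,c \right)} = c + 4 m$
$T = 8$ ($T = 3 + \left(-3 + 4 \cdot 2\right) = 3 + \left(-3 + 8\right) = 3 + 5 = 8$)
$U = \frac{443}{75}$ ($U = 6 - - \frac{7}{-75} = 6 - \left(-7\right) \left(- \frac{1}{75}\right) = 6 - \frac{7}{75} = \frac{443}{75} \approx 5.9067$)
$A = -234$ ($A = -146 - 8 \cdot 11 = -146 - 88 = -234$)
$U A = \frac{443}{75} \left(-234\right) = - \frac{34554}{25}$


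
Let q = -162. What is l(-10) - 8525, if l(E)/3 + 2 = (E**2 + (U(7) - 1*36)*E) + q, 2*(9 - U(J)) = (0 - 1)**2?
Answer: -7892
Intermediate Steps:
U(J) = 17/2 (U(J) = 9 - (0 - 1)**2/2 = 9 - 1/2*(-1)**2 = 9 - 1/2*1 = 9 - 1/2 = 17/2)
l(E) = -492 + 3*E**2 - 165*E/2 (l(E) = -6 + 3*((E**2 + (17/2 - 1*36)*E) - 162) = -6 + 3*((E**2 + (17/2 - 36)*E) - 162) = -6 + 3*((E**2 - 55*E/2) - 162) = -6 + 3*(-162 + E**2 - 55*E/2) = -6 + (-486 + 3*E**2 - 165*E/2) = -492 + 3*E**2 - 165*E/2)
l(-10) - 8525 = (-492 + 3*(-10)**2 - 165/2*(-10)) - 8525 = (-492 + 3*100 + 825) - 8525 = (-492 + 300 + 825) - 8525 = 633 - 8525 = -7892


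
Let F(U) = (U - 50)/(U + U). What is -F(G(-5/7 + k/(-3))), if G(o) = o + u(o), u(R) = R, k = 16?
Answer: -326/127 ≈ -2.5669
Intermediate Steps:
G(o) = 2*o (G(o) = o + o = 2*o)
F(U) = (-50 + U)/(2*U) (F(U) = (-50 + U)/((2*U)) = (-50 + U)*(1/(2*U)) = (-50 + U)/(2*U))
-F(G(-5/7 + k/(-3))) = -(-50 + 2*(-5/7 + 16/(-3)))/(2*(2*(-5/7 + 16/(-3)))) = -(-50 + 2*(-5*⅐ + 16*(-⅓)))/(2*(2*(-5*⅐ + 16*(-⅓)))) = -(-50 + 2*(-5/7 - 16/3))/(2*(2*(-5/7 - 16/3))) = -(-50 + 2*(-127/21))/(2*(2*(-127/21))) = -(-50 - 254/21)/(2*(-254/21)) = -(-21)*(-1304)/(2*254*21) = -1*326/127 = -326/127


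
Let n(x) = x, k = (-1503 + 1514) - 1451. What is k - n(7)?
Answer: -1447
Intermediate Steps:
k = -1440 (k = 11 - 1451 = -1440)
k - n(7) = -1440 - 1*7 = -1440 - 7 = -1447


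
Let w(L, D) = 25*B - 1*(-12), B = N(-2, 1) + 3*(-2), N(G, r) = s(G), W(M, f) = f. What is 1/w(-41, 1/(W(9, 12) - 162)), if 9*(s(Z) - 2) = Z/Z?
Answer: -9/767 ≈ -0.011734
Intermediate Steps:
s(Z) = 19/9 (s(Z) = 2 + (Z/Z)/9 = 2 + (⅑)*1 = 2 + ⅑ = 19/9)
N(G, r) = 19/9
B = -35/9 (B = 19/9 + 3*(-2) = 19/9 - 6 = -35/9 ≈ -3.8889)
w(L, D) = -767/9 (w(L, D) = 25*(-35/9) - 1*(-12) = -875/9 + 12 = -767/9)
1/w(-41, 1/(W(9, 12) - 162)) = 1/(-767/9) = -9/767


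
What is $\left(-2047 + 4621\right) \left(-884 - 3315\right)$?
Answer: $-10808226$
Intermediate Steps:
$\left(-2047 + 4621\right) \left(-884 - 3315\right) = 2574 \left(-4199\right) = -10808226$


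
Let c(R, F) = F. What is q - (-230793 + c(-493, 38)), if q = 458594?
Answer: 689349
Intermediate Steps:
q - (-230793 + c(-493, 38)) = 458594 - (-230793 + 38) = 458594 - 1*(-230755) = 458594 + 230755 = 689349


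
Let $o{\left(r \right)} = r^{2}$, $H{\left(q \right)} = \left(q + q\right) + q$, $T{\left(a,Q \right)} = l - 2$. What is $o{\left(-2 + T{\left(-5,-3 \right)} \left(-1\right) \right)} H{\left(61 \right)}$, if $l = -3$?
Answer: $1647$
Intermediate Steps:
$T{\left(a,Q \right)} = -5$ ($T{\left(a,Q \right)} = -3 - 2 = -5$)
$H{\left(q \right)} = 3 q$ ($H{\left(q \right)} = 2 q + q = 3 q$)
$o{\left(-2 + T{\left(-5,-3 \right)} \left(-1\right) \right)} H{\left(61 \right)} = \left(-2 - -5\right)^{2} \cdot 3 \cdot 61 = \left(-2 + 5\right)^{2} \cdot 183 = 3^{2} \cdot 183 = 9 \cdot 183 = 1647$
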